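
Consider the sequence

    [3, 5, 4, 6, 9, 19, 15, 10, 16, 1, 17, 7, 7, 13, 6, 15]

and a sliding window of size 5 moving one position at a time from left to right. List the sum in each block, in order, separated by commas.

27, 43, 53, 59, 69, 61, 59, 51, 48, 45, 50, 48

3 5 4 6 9 → sum 27
5 4 6 9 19 → sum 43
4 6 9 19 15 → sum 53
6 9 19 15 10 → sum 59
9 19 15 10 16 → sum 69
19 15 10 16 1 → sum 61
15 10 16 1 17 → sum 59
10 16 1 17 7 → sum 51
16 1 17 7 7 → sum 48
1 17 7 7 13 → sum 45
17 7 7 13 6 → sum 50
7 7 13 6 15 → sum 48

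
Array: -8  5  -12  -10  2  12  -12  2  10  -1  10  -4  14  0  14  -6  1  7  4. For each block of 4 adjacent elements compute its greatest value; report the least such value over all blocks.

Window maxs for each of the 16 positions:
-8 5 -12 -10 → max 5
5 -12 -10 2 → max 5
-12 -10 2 12 → max 12
-10 2 12 -12 → max 12
2 12 -12 2 → max 12
12 -12 2 10 → max 12
-12 2 10 -1 → max 10
2 10 -1 10 → max 10
10 -1 10 -4 → max 10
-1 10 -4 14 → max 14
10 -4 14 0 → max 14
-4 14 0 14 → max 14
14 0 14 -6 → max 14
0 14 -6 1 → max 14
14 -6 1 7 → max 14
-6 1 7 4 → max 7
Least of these is 5.

5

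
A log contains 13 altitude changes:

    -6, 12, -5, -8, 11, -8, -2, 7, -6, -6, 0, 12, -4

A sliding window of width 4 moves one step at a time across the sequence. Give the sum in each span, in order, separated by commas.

(-6, 12, -5, -8) → sum -7
(12, -5, -8, 11) → sum 10
(-5, -8, 11, -8) → sum -10
(-8, 11, -8, -2) → sum -7
(11, -8, -2, 7) → sum 8
(-8, -2, 7, -6) → sum -9
(-2, 7, -6, -6) → sum -7
(7, -6, -6, 0) → sum -5
(-6, -6, 0, 12) → sum 0
(-6, 0, 12, -4) → sum 2

-7, 10, -10, -7, 8, -9, -7, -5, 0, 2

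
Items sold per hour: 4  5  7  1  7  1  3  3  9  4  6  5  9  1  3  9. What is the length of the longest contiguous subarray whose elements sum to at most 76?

15

→ 4: sum 4, len 1
→ 5: sum 9, len 2
→ 7: sum 16, len 3
→ 1: sum 17, len 4
→ 7: sum 24, len 5
→ 1: sum 25, len 6
→ 3: sum 28, len 7
→ 3: sum 31, len 8
→ 9: sum 40, len 9
→ 4: sum 44, len 10
→ 6: sum 50, len 11
→ 5: sum 55, len 12
→ 9: sum 64, len 13
→ 1: sum 65, len 14
→ 3: sum 68, len 15
→ 9 (dropped 4): sum 73, len 15
Longest length seen: 15.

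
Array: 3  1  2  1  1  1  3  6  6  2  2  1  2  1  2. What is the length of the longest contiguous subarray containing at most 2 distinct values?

6

add 3: window [3] (1 distinct), len 1
add 1: window [3, 1] (2 distinct), len 2
add 2: window [1, 2] (2 distinct), len 2
add 1: window [1, 2, 1] (2 distinct), len 3
add 1: window [1, 2, 1, 1] (2 distinct), len 4
add 1: window [1, 2, 1, 1, 1] (2 distinct), len 5
add 3: window [1, 1, 1, 3] (2 distinct), len 4
add 6: window [3, 6] (2 distinct), len 2
add 6: window [3, 6, 6] (2 distinct), len 3
add 2: window [6, 6, 2] (2 distinct), len 3
add 2: window [6, 6, 2, 2] (2 distinct), len 4
add 1: window [2, 2, 1] (2 distinct), len 3
add 2: window [2, 2, 1, 2] (2 distinct), len 4
add 1: window [2, 2, 1, 2, 1] (2 distinct), len 5
add 2: window [2, 2, 1, 2, 1, 2] (2 distinct), len 6
Longest length with ≤2 distinct: 6.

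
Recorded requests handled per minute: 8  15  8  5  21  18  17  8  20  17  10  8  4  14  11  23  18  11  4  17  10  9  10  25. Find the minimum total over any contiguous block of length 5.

47

Window sums for each of the 20 positions:
(8, 15, 8, 5, 21) → sum 57
(15, 8, 5, 21, 18) → sum 67
(8, 5, 21, 18, 17) → sum 69
(5, 21, 18, 17, 8) → sum 69
(21, 18, 17, 8, 20) → sum 84
(18, 17, 8, 20, 17) → sum 80
(17, 8, 20, 17, 10) → sum 72
(8, 20, 17, 10, 8) → sum 63
(20, 17, 10, 8, 4) → sum 59
(17, 10, 8, 4, 14) → sum 53
(10, 8, 4, 14, 11) → sum 47
(8, 4, 14, 11, 23) → sum 60
(4, 14, 11, 23, 18) → sum 70
(14, 11, 23, 18, 11) → sum 77
(11, 23, 18, 11, 4) → sum 67
(23, 18, 11, 4, 17) → sum 73
(18, 11, 4, 17, 10) → sum 60
(11, 4, 17, 10, 9) → sum 51
(4, 17, 10, 9, 10) → sum 50
(17, 10, 9, 10, 25) → sum 71
Minimum of these is 47.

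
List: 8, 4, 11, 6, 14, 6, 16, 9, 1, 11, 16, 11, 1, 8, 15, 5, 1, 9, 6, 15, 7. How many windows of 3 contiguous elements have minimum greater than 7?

(8, 4, 11) → min 4
(4, 11, 6) → min 4
(11, 6, 14) → min 6
(6, 14, 6) → min 6
(14, 6, 16) → min 6
(6, 16, 9) → min 6
(16, 9, 1) → min 1
(9, 1, 11) → min 1
(1, 11, 16) → min 1
(11, 16, 11) → min 11  > 7 ✓
(16, 11, 1) → min 1
(11, 1, 8) → min 1
(1, 8, 15) → min 1
(8, 15, 5) → min 5
(15, 5, 1) → min 1
(5, 1, 9) → min 1
(1, 9, 6) → min 1
(9, 6, 15) → min 6
(6, 15, 7) → min 6
1 window satisfy the condition.

1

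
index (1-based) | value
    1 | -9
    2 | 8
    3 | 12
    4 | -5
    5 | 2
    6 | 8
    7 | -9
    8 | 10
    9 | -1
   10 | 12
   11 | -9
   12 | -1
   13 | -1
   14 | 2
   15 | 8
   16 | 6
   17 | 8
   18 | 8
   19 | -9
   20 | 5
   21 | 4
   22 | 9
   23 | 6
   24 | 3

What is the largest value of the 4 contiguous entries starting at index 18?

8

Elements at indices 18..21: 8, -9, 5, 4
max(8, -9, 5, 4) = 8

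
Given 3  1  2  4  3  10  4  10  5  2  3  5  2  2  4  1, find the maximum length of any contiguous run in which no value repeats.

add 3: [3] len 1
add 1: [3, 1] len 2
add 2: [3, 1, 2] len 3
add 4: [3, 1, 2, 4] len 4
add 3 (repeat 3, move left end past it): [1, 2, 4, 3] len 4
add 10: [1, 2, 4, 3, 10] len 5
add 4 (repeat 4, move left end past it): [3, 10, 4] len 3
add 10 (repeat 10, move left end past it): [4, 10] len 2
add 5: [4, 10, 5] len 3
add 2: [4, 10, 5, 2] len 4
add 3: [4, 10, 5, 2, 3] len 5
add 5 (repeat 5, move left end past it): [2, 3, 5] len 3
add 2 (repeat 2, move left end past it): [3, 5, 2] len 3
add 2 (repeat 2, move left end past it): [2] len 1
add 4: [2, 4] len 2
add 1: [2, 4, 1] len 3
Longest all-distinct length: 5.

5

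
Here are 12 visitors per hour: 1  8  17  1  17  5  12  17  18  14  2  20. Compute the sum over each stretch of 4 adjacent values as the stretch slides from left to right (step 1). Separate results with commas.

27, 43, 40, 35, 51, 52, 61, 51, 54

1 8 17 1 → sum 27
8 17 1 17 → sum 43
17 1 17 5 → sum 40
1 17 5 12 → sum 35
17 5 12 17 → sum 51
5 12 17 18 → sum 52
12 17 18 14 → sum 61
17 18 14 2 → sum 51
18 14 2 20 → sum 54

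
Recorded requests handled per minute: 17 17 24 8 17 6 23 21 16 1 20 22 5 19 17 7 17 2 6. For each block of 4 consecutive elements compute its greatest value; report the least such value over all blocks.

17 17 24 8 → max 24
17 24 8 17 → max 24
24 8 17 6 → max 24
8 17 6 23 → max 23
17 6 23 21 → max 23
6 23 21 16 → max 23
23 21 16 1 → max 23
21 16 1 20 → max 21
16 1 20 22 → max 22
1 20 22 5 → max 22
20 22 5 19 → max 22
22 5 19 17 → max 22
5 19 17 7 → max 19
19 17 7 17 → max 19
17 7 17 2 → max 17
7 17 2 6 → max 17
Least of these is 17.

17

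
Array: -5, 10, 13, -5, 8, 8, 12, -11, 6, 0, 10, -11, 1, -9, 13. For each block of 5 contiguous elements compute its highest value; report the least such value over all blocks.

(-5, 10, 13, -5, 8) → max 13
(10, 13, -5, 8, 8) → max 13
(13, -5, 8, 8, 12) → max 13
(-5, 8, 8, 12, -11) → max 12
(8, 8, 12, -11, 6) → max 12
(8, 12, -11, 6, 0) → max 12
(12, -11, 6, 0, 10) → max 12
(-11, 6, 0, 10, -11) → max 10
(6, 0, 10, -11, 1) → max 10
(0, 10, -11, 1, -9) → max 10
(10, -11, 1, -9, 13) → max 13
Least of these is 10.

10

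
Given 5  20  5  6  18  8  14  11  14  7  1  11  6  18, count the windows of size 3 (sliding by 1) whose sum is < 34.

(5, 20, 5) → sum 30  < 34 ✓
(20, 5, 6) → sum 31  < 34 ✓
(5, 6, 18) → sum 29  < 34 ✓
(6, 18, 8) → sum 32  < 34 ✓
(18, 8, 14) → sum 40
(8, 14, 11) → sum 33  < 34 ✓
(14, 11, 14) → sum 39
(11, 14, 7) → sum 32  < 34 ✓
(14, 7, 1) → sum 22  < 34 ✓
(7, 1, 11) → sum 19  < 34 ✓
(1, 11, 6) → sum 18  < 34 ✓
(11, 6, 18) → sum 35
9 windows satisfy the condition.

9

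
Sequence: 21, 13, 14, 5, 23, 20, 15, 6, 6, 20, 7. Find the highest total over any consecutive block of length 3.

58

21 13 14 → sum 48
13 14 5 → sum 32
14 5 23 → sum 42
5 23 20 → sum 48
23 20 15 → sum 58
20 15 6 → sum 41
15 6 6 → sum 27
6 6 20 → sum 32
6 20 7 → sum 33
Highest of these is 58.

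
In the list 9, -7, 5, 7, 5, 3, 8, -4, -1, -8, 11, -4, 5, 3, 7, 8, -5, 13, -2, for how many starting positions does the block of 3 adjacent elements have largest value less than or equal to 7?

6

(9, -7, 5) → max 9
(-7, 5, 7) → max 7  ≤ 7 ✓
(5, 7, 5) → max 7  ≤ 7 ✓
(7, 5, 3) → max 7  ≤ 7 ✓
(5, 3, 8) → max 8
(3, 8, -4) → max 8
(8, -4, -1) → max 8
(-4, -1, -8) → max -1  ≤ 7 ✓
(-1, -8, 11) → max 11
(-8, 11, -4) → max 11
(11, -4, 5) → max 11
(-4, 5, 3) → max 5  ≤ 7 ✓
(5, 3, 7) → max 7  ≤ 7 ✓
(3, 7, 8) → max 8
(7, 8, -5) → max 8
(8, -5, 13) → max 13
(-5, 13, -2) → max 13
6 windows satisfy the condition.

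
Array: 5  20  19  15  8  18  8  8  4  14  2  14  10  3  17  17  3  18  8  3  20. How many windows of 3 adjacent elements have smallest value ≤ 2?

[5, 20, 19] → min 5
[20, 19, 15] → min 15
[19, 15, 8] → min 8
[15, 8, 18] → min 8
[8, 18, 8] → min 8
[18, 8, 8] → min 8
[8, 8, 4] → min 4
[8, 4, 14] → min 4
[4, 14, 2] → min 2  ≤ 2 ✓
[14, 2, 14] → min 2  ≤ 2 ✓
[2, 14, 10] → min 2  ≤ 2 ✓
[14, 10, 3] → min 3
[10, 3, 17] → min 3
[3, 17, 17] → min 3
[17, 17, 3] → min 3
[17, 3, 18] → min 3
[3, 18, 8] → min 3
[18, 8, 3] → min 3
[8, 3, 20] → min 3
3 windows satisfy the condition.

3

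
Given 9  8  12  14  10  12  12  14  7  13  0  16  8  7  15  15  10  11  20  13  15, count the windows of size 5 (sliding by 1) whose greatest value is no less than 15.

9 8 12 14 10 → max 14
8 12 14 10 12 → max 14
12 14 10 12 12 → max 14
14 10 12 12 14 → max 14
10 12 12 14 7 → max 14
12 12 14 7 13 → max 14
12 14 7 13 0 → max 14
14 7 13 0 16 → max 16  ≥ 15 ✓
7 13 0 16 8 → max 16  ≥ 15 ✓
13 0 16 8 7 → max 16  ≥ 15 ✓
0 16 8 7 15 → max 16  ≥ 15 ✓
16 8 7 15 15 → max 16  ≥ 15 ✓
8 7 15 15 10 → max 15  ≥ 15 ✓
7 15 15 10 11 → max 15  ≥ 15 ✓
15 15 10 11 20 → max 20  ≥ 15 ✓
15 10 11 20 13 → max 20  ≥ 15 ✓
10 11 20 13 15 → max 20  ≥ 15 ✓
10 windows satisfy the condition.

10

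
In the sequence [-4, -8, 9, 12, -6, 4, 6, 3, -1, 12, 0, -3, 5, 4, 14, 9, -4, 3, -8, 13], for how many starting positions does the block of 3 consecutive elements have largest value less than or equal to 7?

[-4, -8, 9] → max 9
[-8, 9, 12] → max 12
[9, 12, -6] → max 12
[12, -6, 4] → max 12
[-6, 4, 6] → max 6  ≤ 7 ✓
[4, 6, 3] → max 6  ≤ 7 ✓
[6, 3, -1] → max 6  ≤ 7 ✓
[3, -1, 12] → max 12
[-1, 12, 0] → max 12
[12, 0, -3] → max 12
[0, -3, 5] → max 5  ≤ 7 ✓
[-3, 5, 4] → max 5  ≤ 7 ✓
[5, 4, 14] → max 14
[4, 14, 9] → max 14
[14, 9, -4] → max 14
[9, -4, 3] → max 9
[-4, 3, -8] → max 3  ≤ 7 ✓
[3, -8, 13] → max 13
6 windows satisfy the condition.

6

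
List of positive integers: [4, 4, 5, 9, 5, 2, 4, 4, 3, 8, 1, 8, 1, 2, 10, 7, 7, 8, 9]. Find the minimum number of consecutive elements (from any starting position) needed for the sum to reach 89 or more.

add 4: running sum 4 < 89
add 4: running sum 8 < 89
add 5: running sum 13 < 89
add 9: running sum 22 < 89
add 5: running sum 27 < 89
add 2: running sum 29 < 89
add 4: running sum 33 < 89
add 4: running sum 37 < 89
add 3: running sum 40 < 89
add 8: running sum 48 < 89
add 1: running sum 49 < 89
add 8: running sum 57 < 89
add 1: running sum 58 < 89
add 2: running sum 60 < 89
add 10: running sum 70 < 89
add 7: running sum 77 < 89
add 7: running sum 84 < 89
end 17: [4, 4, 5, 9, 5, 2, 4, 4, 3, 8, 1, 8, 1, 2, 10, 7, 7, 8] sum 92, len 18
end 18: [5, 9, 5, 2, 4, 4, 3, 8, 1, 8, 1, 2, 10, 7, 7, 8, 9] sum 93, len 17
Shortest qualifying length: 17.

17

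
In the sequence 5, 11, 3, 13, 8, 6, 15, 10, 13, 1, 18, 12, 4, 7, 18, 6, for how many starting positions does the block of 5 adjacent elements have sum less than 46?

5

[5, 11, 3, 13, 8] → sum 40  < 46 ✓
[11, 3, 13, 8, 6] → sum 41  < 46 ✓
[3, 13, 8, 6, 15] → sum 45  < 46 ✓
[13, 8, 6, 15, 10] → sum 52
[8, 6, 15, 10, 13] → sum 52
[6, 15, 10, 13, 1] → sum 45  < 46 ✓
[15, 10, 13, 1, 18] → sum 57
[10, 13, 1, 18, 12] → sum 54
[13, 1, 18, 12, 4] → sum 48
[1, 18, 12, 4, 7] → sum 42  < 46 ✓
[18, 12, 4, 7, 18] → sum 59
[12, 4, 7, 18, 6] → sum 47
5 windows satisfy the condition.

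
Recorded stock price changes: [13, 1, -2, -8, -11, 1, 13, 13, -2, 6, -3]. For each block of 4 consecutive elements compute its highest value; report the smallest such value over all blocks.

1

13 1 -2 -8 → max 13
1 -2 -8 -11 → max 1
-2 -8 -11 1 → max 1
-8 -11 1 13 → max 13
-11 1 13 13 → max 13
1 13 13 -2 → max 13
13 13 -2 6 → max 13
13 -2 6 -3 → max 13
Smallest of these is 1.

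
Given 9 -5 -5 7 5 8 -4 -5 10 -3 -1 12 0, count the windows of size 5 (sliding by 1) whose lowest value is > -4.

1

[9, -5, -5, 7, 5] → min -5
[-5, -5, 7, 5, 8] → min -5
[-5, 7, 5, 8, -4] → min -5
[7, 5, 8, -4, -5] → min -5
[5, 8, -4, -5, 10] → min -5
[8, -4, -5, 10, -3] → min -5
[-4, -5, 10, -3, -1] → min -5
[-5, 10, -3, -1, 12] → min -5
[10, -3, -1, 12, 0] → min -3  > -4 ✓
1 window satisfy the condition.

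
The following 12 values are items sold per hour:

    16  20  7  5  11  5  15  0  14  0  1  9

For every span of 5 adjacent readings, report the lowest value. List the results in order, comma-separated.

5, 5, 5, 0, 0, 0, 0, 0

Sliding a size-5 window across the 12 values:
16 20 7 5 11 → min 5
20 7 5 11 5 → min 5
7 5 11 5 15 → min 5
5 11 5 15 0 → min 0
11 5 15 0 14 → min 0
5 15 0 14 0 → min 0
15 0 14 0 1 → min 0
0 14 0 1 9 → min 0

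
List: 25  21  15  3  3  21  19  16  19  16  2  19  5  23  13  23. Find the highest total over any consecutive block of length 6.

94

25 21 15 3 3 21 → sum 88
21 15 3 3 21 19 → sum 82
15 3 3 21 19 16 → sum 77
3 3 21 19 16 19 → sum 81
3 21 19 16 19 16 → sum 94
21 19 16 19 16 2 → sum 93
19 16 19 16 2 19 → sum 91
16 19 16 2 19 5 → sum 77
19 16 2 19 5 23 → sum 84
16 2 19 5 23 13 → sum 78
2 19 5 23 13 23 → sum 85
Highest of these is 94.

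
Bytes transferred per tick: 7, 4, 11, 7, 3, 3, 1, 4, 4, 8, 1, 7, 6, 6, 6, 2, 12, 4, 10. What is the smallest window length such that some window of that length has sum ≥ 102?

Extend right; whenever the sum reaches 102, record the length and shrink from the left:
add 7: running sum 7 < 102
add 4: running sum 11 < 102
add 11: running sum 22 < 102
add 7: running sum 29 < 102
add 3: running sum 32 < 102
add 3: running sum 35 < 102
add 1: running sum 36 < 102
add 4: running sum 40 < 102
add 4: running sum 44 < 102
add 8: running sum 52 < 102
add 1: running sum 53 < 102
add 7: running sum 60 < 102
add 6: running sum 66 < 102
add 6: running sum 72 < 102
add 6: running sum 78 < 102
add 2: running sum 80 < 102
add 12: running sum 92 < 102
add 4: running sum 96 < 102
add 10: shortest ending here [7, 4, 11, 7, 3, 3, 1, 4, 4, 8, 1, 7, 6, 6, 6, 2, 12, 4, 10] sum 106, len 19
Shortest qualifying length: 19.

19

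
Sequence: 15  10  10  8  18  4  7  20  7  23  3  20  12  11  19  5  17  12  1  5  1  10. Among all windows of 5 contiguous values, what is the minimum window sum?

29

Window sums for each of the 18 positions:
(15, 10, 10, 8, 18) → sum 61
(10, 10, 8, 18, 4) → sum 50
(10, 8, 18, 4, 7) → sum 47
(8, 18, 4, 7, 20) → sum 57
(18, 4, 7, 20, 7) → sum 56
(4, 7, 20, 7, 23) → sum 61
(7, 20, 7, 23, 3) → sum 60
(20, 7, 23, 3, 20) → sum 73
(7, 23, 3, 20, 12) → sum 65
(23, 3, 20, 12, 11) → sum 69
(3, 20, 12, 11, 19) → sum 65
(20, 12, 11, 19, 5) → sum 67
(12, 11, 19, 5, 17) → sum 64
(11, 19, 5, 17, 12) → sum 64
(19, 5, 17, 12, 1) → sum 54
(5, 17, 12, 1, 5) → sum 40
(17, 12, 1, 5, 1) → sum 36
(12, 1, 5, 1, 10) → sum 29
Minimum of these is 29.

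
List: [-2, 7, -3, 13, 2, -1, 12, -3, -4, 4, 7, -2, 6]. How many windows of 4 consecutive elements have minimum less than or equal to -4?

-2 7 -3 13 → min -3
7 -3 13 2 → min -3
-3 13 2 -1 → min -3
13 2 -1 12 → min -1
2 -1 12 -3 → min -3
-1 12 -3 -4 → min -4  ≤ -4 ✓
12 -3 -4 4 → min -4  ≤ -4 ✓
-3 -4 4 7 → min -4  ≤ -4 ✓
-4 4 7 -2 → min -4  ≤ -4 ✓
4 7 -2 6 → min -2
4 windows satisfy the condition.

4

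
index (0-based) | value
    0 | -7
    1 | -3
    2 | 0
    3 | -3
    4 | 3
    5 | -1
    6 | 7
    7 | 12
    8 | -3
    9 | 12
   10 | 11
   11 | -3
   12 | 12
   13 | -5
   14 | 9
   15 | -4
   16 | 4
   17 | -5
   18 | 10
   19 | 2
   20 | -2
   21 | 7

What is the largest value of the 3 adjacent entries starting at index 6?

12

Elements at indices 6..8: 7, 12, -3
max(7, 12, -3) = 12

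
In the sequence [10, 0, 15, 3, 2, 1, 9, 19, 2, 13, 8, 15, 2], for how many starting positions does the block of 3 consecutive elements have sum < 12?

(10, 0, 15) → sum 25
(0, 15, 3) → sum 18
(15, 3, 2) → sum 20
(3, 2, 1) → sum 6  < 12 ✓
(2, 1, 9) → sum 12
(1, 9, 19) → sum 29
(9, 19, 2) → sum 30
(19, 2, 13) → sum 34
(2, 13, 8) → sum 23
(13, 8, 15) → sum 36
(8, 15, 2) → sum 25
1 window satisfy the condition.

1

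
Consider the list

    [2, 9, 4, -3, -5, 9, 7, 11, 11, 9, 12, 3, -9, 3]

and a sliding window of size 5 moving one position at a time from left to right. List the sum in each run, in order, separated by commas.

7, 14, 12, 19, 33, 47, 50, 46, 26, 18

2 9 4 -3 -5 → sum 7
9 4 -3 -5 9 → sum 14
4 -3 -5 9 7 → sum 12
-3 -5 9 7 11 → sum 19
-5 9 7 11 11 → sum 33
9 7 11 11 9 → sum 47
7 11 11 9 12 → sum 50
11 11 9 12 3 → sum 46
11 9 12 3 -9 → sum 26
9 12 3 -9 3 → sum 18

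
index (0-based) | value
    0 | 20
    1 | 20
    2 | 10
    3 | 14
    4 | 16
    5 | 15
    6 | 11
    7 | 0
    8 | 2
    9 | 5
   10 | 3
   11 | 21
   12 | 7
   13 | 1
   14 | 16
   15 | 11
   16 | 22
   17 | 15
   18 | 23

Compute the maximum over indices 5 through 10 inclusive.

Elements at indices 5..10: 15, 11, 0, 2, 5, 3
max(15, 11, 0, 2, 5, 3) = 15

15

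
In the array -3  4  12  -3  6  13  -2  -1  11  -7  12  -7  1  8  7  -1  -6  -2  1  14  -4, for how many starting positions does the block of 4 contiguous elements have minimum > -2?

(-3, 4, 12, -3) → min -3
(4, 12, -3, 6) → min -3
(12, -3, 6, 13) → min -3
(-3, 6, 13, -2) → min -3
(6, 13, -2, -1) → min -2
(13, -2, -1, 11) → min -2
(-2, -1, 11, -7) → min -7
(-1, 11, -7, 12) → min -7
(11, -7, 12, -7) → min -7
(-7, 12, -7, 1) → min -7
(12, -7, 1, 8) → min -7
(-7, 1, 8, 7) → min -7
(1, 8, 7, -1) → min -1  > -2 ✓
(8, 7, -1, -6) → min -6
(7, -1, -6, -2) → min -6
(-1, -6, -2, 1) → min -6
(-6, -2, 1, 14) → min -6
(-2, 1, 14, -4) → min -4
1 window satisfy the condition.

1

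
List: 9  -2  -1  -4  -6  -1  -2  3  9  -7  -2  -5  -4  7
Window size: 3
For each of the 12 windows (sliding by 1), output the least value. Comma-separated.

(9, -2, -1) → min -2
(-2, -1, -4) → min -4
(-1, -4, -6) → min -6
(-4, -6, -1) → min -6
(-6, -1, -2) → min -6
(-1, -2, 3) → min -2
(-2, 3, 9) → min -2
(3, 9, -7) → min -7
(9, -7, -2) → min -7
(-7, -2, -5) → min -7
(-2, -5, -4) → min -5
(-5, -4, 7) → min -5

-2, -4, -6, -6, -6, -2, -2, -7, -7, -7, -5, -5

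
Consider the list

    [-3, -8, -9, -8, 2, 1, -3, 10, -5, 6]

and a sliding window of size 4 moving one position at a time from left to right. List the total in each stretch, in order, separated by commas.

-28, -23, -14, -8, 10, 3, 8

[-3, -8, -9, -8] → sum -28
[-8, -9, -8, 2] → sum -23
[-9, -8, 2, 1] → sum -14
[-8, 2, 1, -3] → sum -8
[2, 1, -3, 10] → sum 10
[1, -3, 10, -5] → sum 3
[-3, 10, -5, 6] → sum 8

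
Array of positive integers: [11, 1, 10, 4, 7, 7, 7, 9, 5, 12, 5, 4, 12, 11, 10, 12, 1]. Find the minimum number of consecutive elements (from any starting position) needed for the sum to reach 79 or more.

add 11: running sum 11 < 79
add 1: running sum 12 < 79
add 10: running sum 22 < 79
add 4: running sum 26 < 79
add 7: running sum 33 < 79
add 7: running sum 40 < 79
add 7: running sum 47 < 79
add 9: running sum 56 < 79
add 5: running sum 61 < 79
add 12: running sum 73 < 79
add 5: running sum 78 < 79
end 11: [11, 1, 10, 4, 7, 7, 7, 9, 5, 12, 5, 4] sum 82, len 12
end 12: [10, 4, 7, 7, 7, 9, 5, 12, 5, 4, 12] sum 82, len 11
end 13: [7, 7, 7, 9, 5, 12, 5, 4, 12, 11] sum 79, len 10
end 14: [7, 7, 9, 5, 12, 5, 4, 12, 11, 10] sum 82, len 10
end 15: [9, 5, 12, 5, 4, 12, 11, 10, 12] sum 80, len 9
end 16: [9, 5, 12, 5, 4, 12, 11, 10, 12, 1] sum 81, len 10
Shortest qualifying length: 9.

9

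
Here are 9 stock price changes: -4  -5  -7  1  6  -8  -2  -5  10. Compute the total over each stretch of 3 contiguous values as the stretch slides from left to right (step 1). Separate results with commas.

Sliding a size-3 window across the 9 values:
-4 -5 -7 → sum -16
-5 -7 1 → sum -11
-7 1 6 → sum 0
1 6 -8 → sum -1
6 -8 -2 → sum -4
-8 -2 -5 → sum -15
-2 -5 10 → sum 3

-16, -11, 0, -1, -4, -15, 3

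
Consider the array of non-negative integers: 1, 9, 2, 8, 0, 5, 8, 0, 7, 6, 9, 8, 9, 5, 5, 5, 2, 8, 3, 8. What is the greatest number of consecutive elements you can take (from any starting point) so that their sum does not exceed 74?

13

[1] sum 1 len 1
[1, 9] sum 10 len 2
[1, 9, 2] sum 12 len 3
[1, 9, 2, 8] sum 20 len 4
[1, 9, 2, 8, 0] sum 20 len 5
[1, 9, 2, 8, 0, 5] sum 25 len 6
[1, 9, 2, 8, 0, 5, 8] sum 33 len 7
[1, 9, 2, 8, 0, 5, 8, 0] sum 33 len 8
[1, 9, 2, 8, 0, 5, 8, 0, 7] sum 40 len 9
[1, 9, 2, 8, 0, 5, 8, 0, 7, 6] sum 46 len 10
[1, 9, 2, 8, 0, 5, 8, 0, 7, 6, 9] sum 55 len 11
[1, 9, 2, 8, 0, 5, 8, 0, 7, 6, 9, 8] sum 63 len 12
[1, 9, 2, 8, 0, 5, 8, 0, 7, 6, 9, 8, 9] sum 72 len 13
[2, 8, 0, 5, 8, 0, 7, 6, 9, 8, 9, 5] sum 67 len 12
[2, 8, 0, 5, 8, 0, 7, 6, 9, 8, 9, 5, 5] sum 72 len 13
[0, 5, 8, 0, 7, 6, 9, 8, 9, 5, 5, 5] sum 67 len 12
[0, 5, 8, 0, 7, 6, 9, 8, 9, 5, 5, 5, 2] sum 69 len 13
[8, 0, 7, 6, 9, 8, 9, 5, 5, 5, 2, 8] sum 72 len 12
[0, 7, 6, 9, 8, 9, 5, 5, 5, 2, 8, 3] sum 67 len 12
[6, 9, 8, 9, 5, 5, 5, 2, 8, 3, 8] sum 68 len 11
Longest length seen: 13.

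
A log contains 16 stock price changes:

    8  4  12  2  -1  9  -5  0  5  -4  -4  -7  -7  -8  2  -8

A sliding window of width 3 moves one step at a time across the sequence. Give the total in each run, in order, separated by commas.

24, 18, 13, 10, 3, 4, 0, 1, -3, -15, -18, -22, -13, -14

Sliding a size-3 window across the 16 values:
[8, 4, 12] → sum 24
[4, 12, 2] → sum 18
[12, 2, -1] → sum 13
[2, -1, 9] → sum 10
[-1, 9, -5] → sum 3
[9, -5, 0] → sum 4
[-5, 0, 5] → sum 0
[0, 5, -4] → sum 1
[5, -4, -4] → sum -3
[-4, -4, -7] → sum -15
[-4, -7, -7] → sum -18
[-7, -7, -8] → sum -22
[-7, -8, 2] → sum -13
[-8, 2, -8] → sum -14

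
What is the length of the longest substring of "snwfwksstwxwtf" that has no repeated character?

4

[s] len 1
[s, n] len 2
[s, n, w] len 3
[s, n, w, f] len 4
[f, w] len 2
[f, w, k] len 3
[f, w, k, s] len 4
[s] len 1
[s, t] len 2
[s, t, w] len 3
[s, t, w, x] len 4
[x, w] len 2
[x, w, t] len 3
[x, w, t, f] len 4
Longest all-distinct length: 4.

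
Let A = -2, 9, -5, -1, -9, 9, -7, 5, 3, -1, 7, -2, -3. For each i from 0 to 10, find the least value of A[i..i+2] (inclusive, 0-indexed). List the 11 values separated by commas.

-5, -5, -9, -9, -9, -7, -7, -1, -1, -2, -3

-2 9 -5 → min -5
9 -5 -1 → min -5
-5 -1 -9 → min -9
-1 -9 9 → min -9
-9 9 -7 → min -9
9 -7 5 → min -7
-7 5 3 → min -7
5 3 -1 → min -1
3 -1 7 → min -1
-1 7 -2 → min -2
7 -2 -3 → min -3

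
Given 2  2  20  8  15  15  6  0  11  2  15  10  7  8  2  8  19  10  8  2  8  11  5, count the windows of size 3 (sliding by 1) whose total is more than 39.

(2, 2, 20) → sum 24
(2, 20, 8) → sum 30
(20, 8, 15) → sum 43  > 39 ✓
(8, 15, 15) → sum 38
(15, 15, 6) → sum 36
(15, 6, 0) → sum 21
(6, 0, 11) → sum 17
(0, 11, 2) → sum 13
(11, 2, 15) → sum 28
(2, 15, 10) → sum 27
(15, 10, 7) → sum 32
(10, 7, 8) → sum 25
(7, 8, 2) → sum 17
(8, 2, 8) → sum 18
(2, 8, 19) → sum 29
(8, 19, 10) → sum 37
(19, 10, 8) → sum 37
(10, 8, 2) → sum 20
(8, 2, 8) → sum 18
(2, 8, 11) → sum 21
(8, 11, 5) → sum 24
1 window satisfy the condition.

1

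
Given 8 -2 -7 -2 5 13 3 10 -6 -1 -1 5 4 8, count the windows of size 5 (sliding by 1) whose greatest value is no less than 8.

9

8 -2 -7 -2 5 → max 8  ≥ 8 ✓
-2 -7 -2 5 13 → max 13  ≥ 8 ✓
-7 -2 5 13 3 → max 13  ≥ 8 ✓
-2 5 13 3 10 → max 13  ≥ 8 ✓
5 13 3 10 -6 → max 13  ≥ 8 ✓
13 3 10 -6 -1 → max 13  ≥ 8 ✓
3 10 -6 -1 -1 → max 10  ≥ 8 ✓
10 -6 -1 -1 5 → max 10  ≥ 8 ✓
-6 -1 -1 5 4 → max 5
-1 -1 5 4 8 → max 8  ≥ 8 ✓
9 windows satisfy the condition.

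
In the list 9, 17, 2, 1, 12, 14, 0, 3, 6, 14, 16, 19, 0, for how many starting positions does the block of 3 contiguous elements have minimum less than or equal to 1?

7

[9, 17, 2] → min 2
[17, 2, 1] → min 1  ≤ 1 ✓
[2, 1, 12] → min 1  ≤ 1 ✓
[1, 12, 14] → min 1  ≤ 1 ✓
[12, 14, 0] → min 0  ≤ 1 ✓
[14, 0, 3] → min 0  ≤ 1 ✓
[0, 3, 6] → min 0  ≤ 1 ✓
[3, 6, 14] → min 3
[6, 14, 16] → min 6
[14, 16, 19] → min 14
[16, 19, 0] → min 0  ≤ 1 ✓
7 windows satisfy the condition.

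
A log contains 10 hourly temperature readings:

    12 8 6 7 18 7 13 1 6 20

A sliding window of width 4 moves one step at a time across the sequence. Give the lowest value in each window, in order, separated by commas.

6, 6, 6, 7, 1, 1, 1

12 8 6 7 → min 6
8 6 7 18 → min 6
6 7 18 7 → min 6
7 18 7 13 → min 7
18 7 13 1 → min 1
7 13 1 6 → min 1
13 1 6 20 → min 1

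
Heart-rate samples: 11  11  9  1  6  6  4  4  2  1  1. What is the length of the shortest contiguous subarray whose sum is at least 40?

6

Extend right; whenever the sum reaches 40, record the length and shrink from the left:
add 11: running sum 11 < 40
add 11: running sum 22 < 40
add 9: running sum 31 < 40
add 1: running sum 32 < 40
add 6: running sum 38 < 40
add 6: shortest ending here [11, 11, 9, 1, 6, 6] sum 44, len 6
add 4: shortest ending here [11, 11, 9, 1, 6, 6, 4] sum 48, len 7
add 4: shortest ending here [11, 9, 1, 6, 6, 4, 4] sum 41, len 7
add 2: shortest ending here [11, 9, 1, 6, 6, 4, 4, 2] sum 43, len 8
add 1: shortest ending here [11, 9, 1, 6, 6, 4, 4, 2, 1] sum 44, len 9
add 1: shortest ending here [11, 9, 1, 6, 6, 4, 4, 2, 1, 1] sum 45, len 10
Shortest qualifying length: 6.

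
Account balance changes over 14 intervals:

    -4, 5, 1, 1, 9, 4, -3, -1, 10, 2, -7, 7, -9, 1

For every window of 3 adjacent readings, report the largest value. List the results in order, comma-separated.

Sliding a size-3 window across the 14 values:
(-4, 5, 1) → max 5
(5, 1, 1) → max 5
(1, 1, 9) → max 9
(1, 9, 4) → max 9
(9, 4, -3) → max 9
(4, -3, -1) → max 4
(-3, -1, 10) → max 10
(-1, 10, 2) → max 10
(10, 2, -7) → max 10
(2, -7, 7) → max 7
(-7, 7, -9) → max 7
(7, -9, 1) → max 7

5, 5, 9, 9, 9, 4, 10, 10, 10, 7, 7, 7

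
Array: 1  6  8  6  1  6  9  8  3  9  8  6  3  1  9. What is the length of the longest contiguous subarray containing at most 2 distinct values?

[1] 1 distinct, len 1
[1, 6] 2 distinct, len 2
[6, 8] 2 distinct, len 2
[6, 8, 6] 2 distinct, len 3
[6, 1] 2 distinct, len 2
[6, 1, 6] 2 distinct, len 3
[6, 9] 2 distinct, len 2
[9, 8] 2 distinct, len 2
[8, 3] 2 distinct, len 2
[3, 9] 2 distinct, len 2
[9, 8] 2 distinct, len 2
[8, 6] 2 distinct, len 2
[6, 3] 2 distinct, len 2
[3, 1] 2 distinct, len 2
[1, 9] 2 distinct, len 2
Longest length with ≤2 distinct: 3.

3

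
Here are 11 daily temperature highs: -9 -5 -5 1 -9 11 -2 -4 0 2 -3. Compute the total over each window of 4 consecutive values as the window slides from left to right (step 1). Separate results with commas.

(-9, -5, -5, 1) → sum -18
(-5, -5, 1, -9) → sum -18
(-5, 1, -9, 11) → sum -2
(1, -9, 11, -2) → sum 1
(-9, 11, -2, -4) → sum -4
(11, -2, -4, 0) → sum 5
(-2, -4, 0, 2) → sum -4
(-4, 0, 2, -3) → sum -5

-18, -18, -2, 1, -4, 5, -4, -5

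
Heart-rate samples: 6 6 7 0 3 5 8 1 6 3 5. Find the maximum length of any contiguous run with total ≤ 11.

→ 6: sum 6, len 1
→ 6 (dropped 6): sum 6, len 1
→ 7 (dropped 6): sum 7, len 1
→ 0: sum 7, len 2
→ 3: sum 10, len 3
→ 5 (dropped 7): sum 8, len 3
→ 8 (dropped 0, 3, 5): sum 8, len 1
→ 1: sum 9, len 2
→ 6 (dropped 8): sum 7, len 2
→ 3: sum 10, len 3
→ 5 (dropped 1, 6): sum 8, len 2
Longest length seen: 3.

3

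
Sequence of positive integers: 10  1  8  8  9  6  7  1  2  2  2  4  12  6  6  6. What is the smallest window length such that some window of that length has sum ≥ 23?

3

add 10: running sum 10 < 23
add 1: running sum 11 < 23
add 8: running sum 19 < 23
add 8: shortest ending here [10, 1, 8, 8] sum 27, len 4
add 9: shortest ending here [8, 8, 9] sum 25, len 3
add 6: shortest ending here [8, 9, 6] sum 23, len 3
add 7: shortest ending here [8, 9, 6, 7] sum 30, len 4
add 1: shortest ending here [9, 6, 7, 1] sum 23, len 4
add 2: shortest ending here [9, 6, 7, 1, 2] sum 25, len 5
add 2: shortest ending here [9, 6, 7, 1, 2, 2] sum 27, len 6
add 2: shortest ending here [9, 6, 7, 1, 2, 2, 2] sum 29, len 7
add 4: shortest ending here [6, 7, 1, 2, 2, 2, 4] sum 24, len 7
add 12: shortest ending here [1, 2, 2, 2, 4, 12] sum 23, len 6
add 6: shortest ending here [2, 4, 12, 6] sum 24, len 4
add 6: shortest ending here [12, 6, 6] sum 24, len 3
add 6: shortest ending here [12, 6, 6, 6] sum 30, len 4
Shortest qualifying length: 3.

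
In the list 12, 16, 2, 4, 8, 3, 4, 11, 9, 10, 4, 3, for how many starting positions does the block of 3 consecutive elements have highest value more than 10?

5

(12, 16, 2) → max 16  > 10 ✓
(16, 2, 4) → max 16  > 10 ✓
(2, 4, 8) → max 8
(4, 8, 3) → max 8
(8, 3, 4) → max 8
(3, 4, 11) → max 11  > 10 ✓
(4, 11, 9) → max 11  > 10 ✓
(11, 9, 10) → max 11  > 10 ✓
(9, 10, 4) → max 10
(10, 4, 3) → max 10
5 windows satisfy the condition.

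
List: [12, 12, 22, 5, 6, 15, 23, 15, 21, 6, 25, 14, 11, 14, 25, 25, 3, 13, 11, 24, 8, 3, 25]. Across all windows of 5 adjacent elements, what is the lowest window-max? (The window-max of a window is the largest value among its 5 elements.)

(12, 12, 22, 5, 6) → max 22
(12, 22, 5, 6, 15) → max 22
(22, 5, 6, 15, 23) → max 23
(5, 6, 15, 23, 15) → max 23
(6, 15, 23, 15, 21) → max 23
(15, 23, 15, 21, 6) → max 23
(23, 15, 21, 6, 25) → max 25
(15, 21, 6, 25, 14) → max 25
(21, 6, 25, 14, 11) → max 25
(6, 25, 14, 11, 14) → max 25
(25, 14, 11, 14, 25) → max 25
(14, 11, 14, 25, 25) → max 25
(11, 14, 25, 25, 3) → max 25
(14, 25, 25, 3, 13) → max 25
(25, 25, 3, 13, 11) → max 25
(25, 3, 13, 11, 24) → max 25
(3, 13, 11, 24, 8) → max 24
(13, 11, 24, 8, 3) → max 24
(11, 24, 8, 3, 25) → max 25
Lowest of these is 22.

22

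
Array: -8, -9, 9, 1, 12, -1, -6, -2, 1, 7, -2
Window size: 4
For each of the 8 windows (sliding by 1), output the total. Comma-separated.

[-8, -9, 9, 1] → sum -7
[-9, 9, 1, 12] → sum 13
[9, 1, 12, -1] → sum 21
[1, 12, -1, -6] → sum 6
[12, -1, -6, -2] → sum 3
[-1, -6, -2, 1] → sum -8
[-6, -2, 1, 7] → sum 0
[-2, 1, 7, -2] → sum 4

-7, 13, 21, 6, 3, -8, 0, 4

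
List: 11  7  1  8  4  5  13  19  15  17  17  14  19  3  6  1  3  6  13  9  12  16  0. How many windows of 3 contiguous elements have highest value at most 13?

(11, 7, 1) → max 11  ≤ 13 ✓
(7, 1, 8) → max 8  ≤ 13 ✓
(1, 8, 4) → max 8  ≤ 13 ✓
(8, 4, 5) → max 8  ≤ 13 ✓
(4, 5, 13) → max 13  ≤ 13 ✓
(5, 13, 19) → max 19
(13, 19, 15) → max 19
(19, 15, 17) → max 19
(15, 17, 17) → max 17
(17, 17, 14) → max 17
(17, 14, 19) → max 19
(14, 19, 3) → max 19
(19, 3, 6) → max 19
(3, 6, 1) → max 6  ≤ 13 ✓
(6, 1, 3) → max 6  ≤ 13 ✓
(1, 3, 6) → max 6  ≤ 13 ✓
(3, 6, 13) → max 13  ≤ 13 ✓
(6, 13, 9) → max 13  ≤ 13 ✓
(13, 9, 12) → max 13  ≤ 13 ✓
(9, 12, 16) → max 16
(12, 16, 0) → max 16
11 windows satisfy the condition.

11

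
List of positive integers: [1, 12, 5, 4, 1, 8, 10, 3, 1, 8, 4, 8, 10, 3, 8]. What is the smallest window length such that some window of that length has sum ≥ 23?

add 1: running sum 1 < 23
add 12: running sum 13 < 23
add 5: running sum 18 < 23
add 4: running sum 22 < 23
add 1: shortest ending here [1, 12, 5, 4, 1] sum 23, len 5
add 8: shortest ending here [12, 5, 4, 1, 8] sum 30, len 5
add 10: shortest ending here [4, 1, 8, 10] sum 23, len 4
add 3: shortest ending here [4, 1, 8, 10, 3] sum 26, len 5
add 1: shortest ending here [1, 8, 10, 3, 1] sum 23, len 5
add 8: shortest ending here [8, 10, 3, 1, 8] sum 30, len 5
add 4: shortest ending here [10, 3, 1, 8, 4] sum 26, len 5
add 8: shortest ending here [3, 1, 8, 4, 8] sum 24, len 5
add 10: shortest ending here [8, 4, 8, 10] sum 30, len 4
add 3: shortest ending here [4, 8, 10, 3] sum 25, len 4
add 8: shortest ending here [8, 10, 3, 8] sum 29, len 4
Shortest qualifying length: 4.

4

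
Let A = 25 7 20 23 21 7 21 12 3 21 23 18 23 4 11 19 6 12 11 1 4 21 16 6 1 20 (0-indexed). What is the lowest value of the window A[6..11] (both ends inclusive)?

Elements at indices 6..11: 21, 12, 3, 21, 23, 18
min(21, 12, 3, 21, 23, 18) = 3

3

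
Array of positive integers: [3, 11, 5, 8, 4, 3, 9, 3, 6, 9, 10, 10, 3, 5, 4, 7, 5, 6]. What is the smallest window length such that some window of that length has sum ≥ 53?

8

Extend right; whenever the sum reaches 53, record the length and shrink from the left:
add 3: running sum 3 < 53
add 11: running sum 14 < 53
add 5: running sum 19 < 53
add 8: running sum 27 < 53
add 4: running sum 31 < 53
add 3: running sum 34 < 53
add 9: running sum 43 < 53
add 3: running sum 46 < 53
add 6: running sum 52 < 53
add 9: shortest ending here [11, 5, 8, 4, 3, 9, 3, 6, 9] sum 58, len 9
add 10: shortest ending here [5, 8, 4, 3, 9, 3, 6, 9, 10] sum 57, len 9
add 10: shortest ending here [4, 3, 9, 3, 6, 9, 10, 10] sum 54, len 8
add 3: shortest ending here [3, 9, 3, 6, 9, 10, 10, 3] sum 53, len 8
add 5: shortest ending here [9, 3, 6, 9, 10, 10, 3, 5] sum 55, len 8
add 4: shortest ending here [9, 3, 6, 9, 10, 10, 3, 5, 4] sum 59, len 9
add 7: shortest ending here [6, 9, 10, 10, 3, 5, 4, 7] sum 54, len 8
add 5: shortest ending here [9, 10, 10, 3, 5, 4, 7, 5] sum 53, len 8
add 6: shortest ending here [9, 10, 10, 3, 5, 4, 7, 5, 6] sum 59, len 9
Shortest qualifying length: 8.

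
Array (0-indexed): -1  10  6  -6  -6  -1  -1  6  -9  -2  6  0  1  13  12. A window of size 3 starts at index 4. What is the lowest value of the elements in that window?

-6

Elements at indices 4..6: -6, -1, -1
min(-6, -1, -1) = -6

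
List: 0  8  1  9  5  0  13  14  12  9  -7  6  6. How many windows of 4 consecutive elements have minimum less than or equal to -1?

(0, 8, 1, 9) → min 0
(8, 1, 9, 5) → min 1
(1, 9, 5, 0) → min 0
(9, 5, 0, 13) → min 0
(5, 0, 13, 14) → min 0
(0, 13, 14, 12) → min 0
(13, 14, 12, 9) → min 9
(14, 12, 9, -7) → min -7  ≤ -1 ✓
(12, 9, -7, 6) → min -7  ≤ -1 ✓
(9, -7, 6, 6) → min -7  ≤ -1 ✓
3 windows satisfy the condition.

3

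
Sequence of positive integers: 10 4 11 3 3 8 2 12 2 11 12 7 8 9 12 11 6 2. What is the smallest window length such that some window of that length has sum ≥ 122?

16

Extend right; whenever the sum reaches 122, record the length and shrink from the left:
add 10: running sum 10 < 122
add 4: running sum 14 < 122
add 11: running sum 25 < 122
add 3: running sum 28 < 122
add 3: running sum 31 < 122
add 8: running sum 39 < 122
add 2: running sum 41 < 122
add 12: running sum 53 < 122
add 2: running sum 55 < 122
add 11: running sum 66 < 122
add 12: running sum 78 < 122
add 7: running sum 85 < 122
add 8: running sum 93 < 122
add 9: running sum 102 < 122
add 12: running sum 114 < 122
end 15: [10, 4, 11, 3, 3, 8, 2, 12, 2, 11, 12, 7, 8, 9, 12, 11] sum 125, len 16
end 16: [10, 4, 11, 3, 3, 8, 2, 12, 2, 11, 12, 7, 8, 9, 12, 11, 6] sum 131, len 17
end 17: [4, 11, 3, 3, 8, 2, 12, 2, 11, 12, 7, 8, 9, 12, 11, 6, 2] sum 123, len 17
Shortest qualifying length: 16.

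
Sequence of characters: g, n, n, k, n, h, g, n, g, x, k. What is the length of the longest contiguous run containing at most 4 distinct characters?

9

add g: window [g] (1 distinct), len 1
add n: window [g, n] (2 distinct), len 2
add n: window [g, n, n] (2 distinct), len 3
add k: window [g, n, n, k] (3 distinct), len 4
add n: window [g, n, n, k, n] (3 distinct), len 5
add h: window [g, n, n, k, n, h] (4 distinct), len 6
add g: window [g, n, n, k, n, h, g] (4 distinct), len 7
add n: window [g, n, n, k, n, h, g, n] (4 distinct), len 8
add g: window [g, n, n, k, n, h, g, n, g] (4 distinct), len 9
add x: window [n, h, g, n, g, x] (4 distinct), len 6
add k: window [g, n, g, x, k] (4 distinct), len 5
Longest length with ≤4 distinct: 9.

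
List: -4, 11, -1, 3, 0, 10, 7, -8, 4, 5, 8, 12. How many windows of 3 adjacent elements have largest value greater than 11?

[-4, 11, -1] → max 11
[11, -1, 3] → max 11
[-1, 3, 0] → max 3
[3, 0, 10] → max 10
[0, 10, 7] → max 10
[10, 7, -8] → max 10
[7, -8, 4] → max 7
[-8, 4, 5] → max 5
[4, 5, 8] → max 8
[5, 8, 12] → max 12  > 11 ✓
1 window satisfy the condition.

1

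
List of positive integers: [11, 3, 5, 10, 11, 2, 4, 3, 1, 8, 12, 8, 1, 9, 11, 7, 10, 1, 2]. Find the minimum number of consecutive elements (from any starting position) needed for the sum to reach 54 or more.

add 11: running sum 11 < 54
add 3: running sum 14 < 54
add 5: running sum 19 < 54
add 10: running sum 29 < 54
add 11: running sum 40 < 54
add 2: running sum 42 < 54
add 4: running sum 46 < 54
add 3: running sum 49 < 54
add 1: running sum 50 < 54
add 8: shortest ending here [11, 3, 5, 10, 11, 2, 4, 3, 1, 8] sum 58, len 10
add 12: shortest ending here [5, 10, 11, 2, 4, 3, 1, 8, 12] sum 56, len 9
add 8: shortest ending here [10, 11, 2, 4, 3, 1, 8, 12, 8] sum 59, len 9
add 1: shortest ending here [10, 11, 2, 4, 3, 1, 8, 12, 8, 1] sum 60, len 10
add 9: shortest ending here [11, 2, 4, 3, 1, 8, 12, 8, 1, 9] sum 59, len 10
add 11: shortest ending here [4, 3, 1, 8, 12, 8, 1, 9, 11] sum 57, len 9
add 7: shortest ending here [8, 12, 8, 1, 9, 11, 7] sum 56, len 7
add 10: shortest ending here [12, 8, 1, 9, 11, 7, 10] sum 58, len 7
add 1: shortest ending here [12, 8, 1, 9, 11, 7, 10, 1] sum 59, len 8
add 2: shortest ending here [12, 8, 1, 9, 11, 7, 10, 1, 2] sum 61, len 9
Shortest qualifying length: 7.

7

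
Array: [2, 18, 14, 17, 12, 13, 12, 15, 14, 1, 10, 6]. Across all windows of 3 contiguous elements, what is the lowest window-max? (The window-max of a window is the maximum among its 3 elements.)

10

2 18 14 → max 18
18 14 17 → max 18
14 17 12 → max 17
17 12 13 → max 17
12 13 12 → max 13
13 12 15 → max 15
12 15 14 → max 15
15 14 1 → max 15
14 1 10 → max 14
1 10 6 → max 10
Lowest of these is 10.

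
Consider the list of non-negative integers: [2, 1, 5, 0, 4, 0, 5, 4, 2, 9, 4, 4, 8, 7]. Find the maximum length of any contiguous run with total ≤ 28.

→ 2: sum 2, len 1
→ 1: sum 3, len 2
→ 5: sum 8, len 3
→ 0: sum 8, len 4
→ 4: sum 12, len 5
→ 0: sum 12, len 6
→ 5: sum 17, len 7
→ 4: sum 21, len 8
→ 2: sum 23, len 9
→ 9 (dropped 2, 1, 5): sum 24, len 7
→ 4: sum 28, len 8
→ 4 (dropped 0, 4): sum 28, len 7
→ 8 (dropped 0, 5, 4): sum 27, len 5
→ 7 (dropped 2, 9): sum 23, len 4
Longest length seen: 9.

9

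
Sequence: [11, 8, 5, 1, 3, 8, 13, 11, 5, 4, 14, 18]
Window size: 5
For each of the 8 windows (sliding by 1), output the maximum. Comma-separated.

11, 8, 13, 13, 13, 13, 14, 18

Sliding a size-5 window across the 12 values:
11 8 5 1 3 → max 11
8 5 1 3 8 → max 8
5 1 3 8 13 → max 13
1 3 8 13 11 → max 13
3 8 13 11 5 → max 13
8 13 11 5 4 → max 13
13 11 5 4 14 → max 14
11 5 4 14 18 → max 18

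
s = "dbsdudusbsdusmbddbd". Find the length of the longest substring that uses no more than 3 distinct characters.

[d] 1 distinct, len 1
[d, b] 2 distinct, len 2
[d, b, s] 3 distinct, len 3
[d, b, s, d] 3 distinct, len 4
[s, d, u] 3 distinct, len 3
[s, d, u, d] 3 distinct, len 4
[s, d, u, d, u] 3 distinct, len 5
[s, d, u, d, u, s] 3 distinct, len 6
[u, s, b] 3 distinct, len 3
[u, s, b, s] 3 distinct, len 4
[s, b, s, d] 3 distinct, len 4
[s, d, u] 3 distinct, len 3
[s, d, u, s] 3 distinct, len 4
[u, s, m] 3 distinct, len 3
[s, m, b] 3 distinct, len 3
[m, b, d] 3 distinct, len 3
[m, b, d, d] 3 distinct, len 4
[m, b, d, d, b] 3 distinct, len 5
[m, b, d, d, b, d] 3 distinct, len 6
Longest length with ≤3 distinct: 6.

6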